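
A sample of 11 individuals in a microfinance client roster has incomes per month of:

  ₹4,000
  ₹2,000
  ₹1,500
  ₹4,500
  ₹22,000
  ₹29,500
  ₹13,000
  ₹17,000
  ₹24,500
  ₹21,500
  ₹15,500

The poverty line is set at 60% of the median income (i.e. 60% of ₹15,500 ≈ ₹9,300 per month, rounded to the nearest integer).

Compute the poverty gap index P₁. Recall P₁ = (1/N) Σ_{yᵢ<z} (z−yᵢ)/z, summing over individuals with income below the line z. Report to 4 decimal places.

0.2463

Below z: ₹1,500, ₹2,000, ₹4,000, ₹4,500 (q = 4 of N = 11).
Normalized shortfalls: (9300−1500)/9300 = 0.8387; (9300−2000)/9300 = 0.7849; (9300−4000)/9300 = 0.5699; (9300−4500)/9300 = 0.5161.
Sum of shortfalls = 2.709677; P₁ averages over all N: 2.709677 / 11 = 0.2463.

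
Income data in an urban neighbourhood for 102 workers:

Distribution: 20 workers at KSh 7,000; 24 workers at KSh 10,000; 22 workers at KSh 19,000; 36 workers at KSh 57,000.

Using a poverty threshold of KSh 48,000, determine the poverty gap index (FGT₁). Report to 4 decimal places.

0.4841

Incomes under z: 20×KSh 7,000, 24×KSh 10,000, 22×KSh 19,000 (q = 66 of N = 102).
Shortfall ratios: (48000−7000)/48000 = 0.8542 (×20); (48000−10000)/48000 = 0.7917 (×24); (48000−19000)/48000 = 0.6042 (×22).
Sum of shortfalls = 49.375000; P₁ averages over all N: 49.375000 / 102 = 0.4841.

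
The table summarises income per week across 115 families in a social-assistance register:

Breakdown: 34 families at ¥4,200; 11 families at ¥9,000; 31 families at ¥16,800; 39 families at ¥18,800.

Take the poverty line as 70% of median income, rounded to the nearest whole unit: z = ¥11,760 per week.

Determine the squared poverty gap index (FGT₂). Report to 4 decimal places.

Poor units: 34×¥4,200, 11×¥9,000 (q = 45 of N = 115).
Normalized shortfalls: (11760−4200)/11760 = 0.6429 (×34); (11760−9000)/11760 = 0.2347 (×11).
Squared: 0.4133 (×34); 0.0551 (×11).
Sum = 14.656914; P₂ = 14.656914 / 115 = 0.1275.

0.1275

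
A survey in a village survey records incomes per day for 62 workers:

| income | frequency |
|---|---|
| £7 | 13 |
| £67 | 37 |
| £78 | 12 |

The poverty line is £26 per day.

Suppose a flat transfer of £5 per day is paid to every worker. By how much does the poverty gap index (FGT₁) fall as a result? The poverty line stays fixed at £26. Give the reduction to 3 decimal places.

Before: below the line — 13×£7; poverty gap index (FGT₁) = 0.15323.
After the £5 transfer: below the line — 13×£12; poverty gap index (FGT₁) = 0.11290.
Reduction = 0.15323 − 0.11290 = 0.040.

0.040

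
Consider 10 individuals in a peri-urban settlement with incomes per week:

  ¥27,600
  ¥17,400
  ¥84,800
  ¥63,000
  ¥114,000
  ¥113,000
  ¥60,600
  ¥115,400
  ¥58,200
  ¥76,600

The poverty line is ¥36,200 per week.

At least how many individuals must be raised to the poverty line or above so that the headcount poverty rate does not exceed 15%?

1

Currently q = 2 of N = 10 are below the line (H = 0.200).
A headcount ratio of at most 15% allows at most ⌊0.15 × 10⌋ = 1 poor individuals.
So at least 2 − 1 = 1 must be lifted.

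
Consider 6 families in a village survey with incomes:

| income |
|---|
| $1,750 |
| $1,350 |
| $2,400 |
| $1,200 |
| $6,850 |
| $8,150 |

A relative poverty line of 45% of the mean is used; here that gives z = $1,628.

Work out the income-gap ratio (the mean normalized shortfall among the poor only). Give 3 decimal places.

Below z: $1,200, $1,350 (q = 2 of N = 6).
Relative gaps: 0.2629, 0.1708; sum = 0.433661.
The income-gap ratio divides by q (the poor only): 0.433661 / 2 = 0.217.

0.217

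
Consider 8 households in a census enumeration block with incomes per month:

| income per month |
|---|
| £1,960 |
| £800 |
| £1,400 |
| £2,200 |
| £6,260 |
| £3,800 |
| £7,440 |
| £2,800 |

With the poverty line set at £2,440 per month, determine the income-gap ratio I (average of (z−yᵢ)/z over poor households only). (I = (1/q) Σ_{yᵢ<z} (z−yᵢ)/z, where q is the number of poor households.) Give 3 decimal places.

Below z: £800, £1,400, £1,960, £2,200 (q = 4 of N = 8).
Shortfall ratios (z−y)/z: 0.6721, 0.4262, 0.1967, 0.0984; sum = 1.393443.
The income-gap ratio divides by q (the poor only): 1.393443 / 4 = 0.348.

0.348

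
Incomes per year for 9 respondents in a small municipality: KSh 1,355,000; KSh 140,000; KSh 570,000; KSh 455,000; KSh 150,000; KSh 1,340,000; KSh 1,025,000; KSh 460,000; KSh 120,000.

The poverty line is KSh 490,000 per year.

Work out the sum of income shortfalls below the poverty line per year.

KSh 1,125,000

Below the line: KSh 120,000, KSh 140,000, KSh 150,000, KSh 455,000, KSh 460,000 (q = 5 of N = 9).
Individual gaps: 490000−120000 = 370000; 490000−140000 = 350000; 490000−150000 = 340000; 490000−455000 = 35000; 490000−460000 = 30000.
Aggregate gap = KSh 1,125,000.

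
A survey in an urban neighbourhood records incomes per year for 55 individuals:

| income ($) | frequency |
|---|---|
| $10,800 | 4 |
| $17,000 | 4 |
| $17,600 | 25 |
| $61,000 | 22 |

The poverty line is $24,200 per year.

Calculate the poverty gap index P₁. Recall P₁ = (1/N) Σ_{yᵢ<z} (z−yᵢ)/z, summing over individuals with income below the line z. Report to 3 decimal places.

Poor units: 4×$10,800, 4×$17,000, 25×$17,600 (q = 33 of N = 55).
Gap ratios (z−y)/z: (24200−10800)/24200 = 0.5537 (×4); (24200−17000)/24200 = 0.2975 (×4); (24200−17600)/24200 = 0.2727 (×25).
Σ = 10.223140. Dividing by the full population N = 55 gives P₁ = 0.186.

0.186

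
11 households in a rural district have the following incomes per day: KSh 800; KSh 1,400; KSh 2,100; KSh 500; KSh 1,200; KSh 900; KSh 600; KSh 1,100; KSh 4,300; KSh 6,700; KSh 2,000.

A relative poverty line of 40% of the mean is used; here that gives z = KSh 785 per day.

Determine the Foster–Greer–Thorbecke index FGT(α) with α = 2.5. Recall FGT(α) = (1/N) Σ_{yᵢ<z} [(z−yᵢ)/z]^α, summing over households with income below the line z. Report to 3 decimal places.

Incomes under z: KSh 500, KSh 600 (q = 2 of N = 11).
Shortfall ratios: (785−500)/785 = 0.3631; (785−600)/785 = 0.2357.
Raised to α = 2.5: 0.07942; 0.02696.
Sum = 0.106384; FGT(2.5) = 0.106384 / 11 = 0.010.

0.010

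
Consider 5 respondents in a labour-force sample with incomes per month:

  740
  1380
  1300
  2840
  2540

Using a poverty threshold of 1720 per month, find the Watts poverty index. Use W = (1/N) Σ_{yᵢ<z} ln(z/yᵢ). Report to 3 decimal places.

Below the line: 740, 1300, 1380 (q = 3 of N = 5).
Log gaps: ln(1720/740) = 0.8434; ln(1720/1300) = 0.2800; ln(1720/1380) = 0.2202.
W = 1.343630 / 5 = 0.269.

0.269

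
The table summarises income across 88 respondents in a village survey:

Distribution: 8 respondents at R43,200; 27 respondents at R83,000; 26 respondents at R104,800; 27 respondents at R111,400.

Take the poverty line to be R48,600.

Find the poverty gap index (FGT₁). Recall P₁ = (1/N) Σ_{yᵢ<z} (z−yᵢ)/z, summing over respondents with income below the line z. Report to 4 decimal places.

Incomes under z: 8×R43,200 (q = 8 of N = 88).
Relative gaps: (48600−43200)/48600 = 0.1111 (×8).
Sum of shortfalls = 0.888889; P₁ averages over all N: 0.888889 / 88 = 0.0101.

0.0101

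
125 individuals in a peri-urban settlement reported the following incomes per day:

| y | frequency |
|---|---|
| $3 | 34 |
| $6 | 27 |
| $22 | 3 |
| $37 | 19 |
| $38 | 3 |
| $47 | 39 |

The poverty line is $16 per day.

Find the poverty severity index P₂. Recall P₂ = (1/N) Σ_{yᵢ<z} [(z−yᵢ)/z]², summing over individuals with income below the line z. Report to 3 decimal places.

Below z: 34×$3, 27×$6 (q = 61 of N = 125).
Shortfall ratios: (16−3)/16 = 0.8125 (×34); (16−6)/16 = 0.6250 (×27).
Squared: 0.6602 (×34); 0.3906 (×27).
Sum = 32.992188; P₂ = 32.992188 / 125 = 0.264.

0.264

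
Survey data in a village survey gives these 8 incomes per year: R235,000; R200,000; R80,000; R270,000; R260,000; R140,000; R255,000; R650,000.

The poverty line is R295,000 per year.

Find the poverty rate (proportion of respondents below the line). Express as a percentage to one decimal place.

87.5%

7 of the 8 respondents have income below R295,000.
H = 7/8 = 87.5%.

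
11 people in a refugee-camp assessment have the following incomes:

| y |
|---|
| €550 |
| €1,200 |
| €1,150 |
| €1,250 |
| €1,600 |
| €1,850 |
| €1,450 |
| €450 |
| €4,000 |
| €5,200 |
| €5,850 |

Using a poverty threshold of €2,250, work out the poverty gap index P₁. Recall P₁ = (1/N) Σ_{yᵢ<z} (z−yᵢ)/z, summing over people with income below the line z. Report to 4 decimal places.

0.3434

Incomes under z: €450, €550, €1,150, €1,200, €1,250, €1,450, €1,600, €1,850 (q = 8 of N = 11).
Normalized shortfalls: (2250−450)/2250 = 0.8000; (2250−550)/2250 = 0.7556; (2250−1150)/2250 = 0.4889; (2250−1200)/2250 = 0.4667; (2250−1250)/2250 = 0.4444; (2250−1450)/2250 = 0.3556; (2250−1600)/2250 = 0.2889; (2250−1850)/2250 = 0.1778.
Σ = 3.777778. Dividing by the full population N = 11 gives P₁ = 0.3434.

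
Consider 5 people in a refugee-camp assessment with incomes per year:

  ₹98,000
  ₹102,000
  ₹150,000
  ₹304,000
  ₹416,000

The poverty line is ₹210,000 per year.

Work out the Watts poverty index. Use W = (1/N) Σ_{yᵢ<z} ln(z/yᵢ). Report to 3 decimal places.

Incomes under z: ₹98,000, ₹102,000, ₹150,000 (q = 3 of N = 5).
Log gaps: ln(210000/98000) = 0.7621; ln(210000/102000) = 0.7221; ln(210000/150000) = 0.3365.
W = 1.820747 / 5 = 0.364.

0.364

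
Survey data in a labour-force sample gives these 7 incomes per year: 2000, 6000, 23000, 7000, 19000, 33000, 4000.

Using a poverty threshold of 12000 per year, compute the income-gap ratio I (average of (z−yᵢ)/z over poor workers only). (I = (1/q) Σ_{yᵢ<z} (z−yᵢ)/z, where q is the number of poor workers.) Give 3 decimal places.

0.604

Poor units: 2000, 4000, 6000, 7000 (q = 4 of N = 7).
Shortfall ratios (z−y)/z: 0.8333, 0.6667, 0.5000, 0.4167; sum = 2.416667.
I averages over the q = 4 poor units only: 2.416667 / 4 = 0.604.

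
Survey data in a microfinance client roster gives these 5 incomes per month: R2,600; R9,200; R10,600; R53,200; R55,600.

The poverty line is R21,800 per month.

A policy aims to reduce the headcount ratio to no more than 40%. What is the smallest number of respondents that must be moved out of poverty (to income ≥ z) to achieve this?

1

3 of the 5 respondents are poor, so H = 3/5 = 0.600.
A headcount ratio of at most 40% allows at most ⌊0.40 × 5⌋ = 2 poor respondents.
So at least 3 − 2 = 1 must be lifted.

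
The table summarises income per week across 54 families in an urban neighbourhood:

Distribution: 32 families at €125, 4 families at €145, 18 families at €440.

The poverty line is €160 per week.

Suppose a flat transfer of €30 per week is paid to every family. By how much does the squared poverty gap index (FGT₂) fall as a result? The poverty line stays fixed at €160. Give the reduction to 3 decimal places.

0.028

Before: below the line — 32×€125, 4×€145; squared poverty gap index (FGT₂) = 0.02901.
After the €30 transfer: below the line — 32×€155; squared poverty gap index (FGT₂) = 0.00058.
Reduction = 0.02901 − 0.00058 = 0.028.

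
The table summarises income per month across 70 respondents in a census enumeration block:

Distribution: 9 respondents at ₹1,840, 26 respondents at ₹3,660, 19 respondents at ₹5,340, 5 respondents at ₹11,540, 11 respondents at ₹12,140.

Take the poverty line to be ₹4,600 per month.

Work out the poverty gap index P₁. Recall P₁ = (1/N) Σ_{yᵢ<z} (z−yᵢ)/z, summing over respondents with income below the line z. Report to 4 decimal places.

Incomes under z: 9×₹1,840, 26×₹3,660 (q = 35 of N = 70).
Relative gaps: (4600−1840)/4600 = 0.6000 (×9); (4600−3660)/4600 = 0.2043 (×26).
Sum of shortfalls = 10.713043; P₁ averages over all N: 10.713043 / 70 = 0.1530.

0.1530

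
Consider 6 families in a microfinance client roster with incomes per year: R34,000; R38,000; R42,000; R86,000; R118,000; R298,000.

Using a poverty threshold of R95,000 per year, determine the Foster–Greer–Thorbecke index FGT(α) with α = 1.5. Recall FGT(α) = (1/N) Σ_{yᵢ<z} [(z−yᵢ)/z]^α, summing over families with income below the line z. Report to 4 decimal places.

0.2375

Incomes under z: R34,000, R38,000, R42,000, R86,000 (q = 4 of N = 6).
Normalized shortfalls: (95000−34000)/95000 = 0.6421; (95000−38000)/95000 = 0.6000; (95000−42000)/95000 = 0.5579; (95000−86000)/95000 = 0.0947.
Raised to α = 1.5: 0.51453; 0.46476; 0.41670; 0.02916.
Sum = 1.425150; FGT(1.5) = 1.425150 / 6 = 0.2375.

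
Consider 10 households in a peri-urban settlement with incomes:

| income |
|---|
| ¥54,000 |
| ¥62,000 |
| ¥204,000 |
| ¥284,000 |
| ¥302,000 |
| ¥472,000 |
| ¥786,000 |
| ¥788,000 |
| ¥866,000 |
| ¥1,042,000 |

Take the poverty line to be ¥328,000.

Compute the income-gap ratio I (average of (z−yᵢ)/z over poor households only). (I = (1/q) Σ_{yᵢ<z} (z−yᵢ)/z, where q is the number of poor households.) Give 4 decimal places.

0.4476

Incomes under z: ¥54,000, ¥62,000, ¥204,000, ¥284,000, ¥302,000 (q = 5 of N = 10).
Shortfall ratios (z−y)/z: 0.8354, 0.8110, 0.3780, 0.1341, 0.0793; sum = 2.237805.
I averages over the q = 5 poor units only: 2.237805 / 5 = 0.4476.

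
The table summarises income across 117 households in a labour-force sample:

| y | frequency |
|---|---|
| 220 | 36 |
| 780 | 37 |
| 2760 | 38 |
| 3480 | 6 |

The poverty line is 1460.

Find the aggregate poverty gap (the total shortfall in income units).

Below z: 36×220, 37×780 (q = 73 of N = 117).
Individual gaps: 36×(1460−220) = 44640; 37×(1460−780) = 25160.
Aggregate gap = 69800.

69800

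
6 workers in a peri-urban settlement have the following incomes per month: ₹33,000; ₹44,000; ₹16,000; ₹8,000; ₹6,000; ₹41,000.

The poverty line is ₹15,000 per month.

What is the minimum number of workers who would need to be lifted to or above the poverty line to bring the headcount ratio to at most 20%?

1

Currently q = 2 of N = 6 are below the line (H = 0.333).
A headcount ratio of at most 20% allows at most ⌊0.20 × 6⌋ = 1 poor workers.
So at least 2 − 1 = 1 must be lifted.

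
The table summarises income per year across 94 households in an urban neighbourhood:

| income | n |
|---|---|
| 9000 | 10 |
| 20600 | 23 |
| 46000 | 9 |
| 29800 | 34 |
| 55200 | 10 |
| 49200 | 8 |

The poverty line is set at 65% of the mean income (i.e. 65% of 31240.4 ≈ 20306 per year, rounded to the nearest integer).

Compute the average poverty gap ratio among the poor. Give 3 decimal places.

0.557

Incomes under z: 10×9000 (q = 10 of N = 94).
Shortfall ratios (z−y)/z: 0.5568 (×10); sum = 5.567812.
The income-gap ratio divides by q (the poor only): 5.567812 / 10 = 0.557.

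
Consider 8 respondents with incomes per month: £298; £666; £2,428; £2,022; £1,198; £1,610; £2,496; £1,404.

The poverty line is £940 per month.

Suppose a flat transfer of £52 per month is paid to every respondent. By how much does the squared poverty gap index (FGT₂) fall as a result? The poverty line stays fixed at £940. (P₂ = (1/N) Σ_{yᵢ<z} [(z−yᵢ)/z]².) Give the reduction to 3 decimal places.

0.013

Before: below the line — £298, £666; squared poverty gap index (FGT₂) = 0.06893.
After the £52 transfer: below the line — £350, £718; squared poverty gap index (FGT₂) = 0.05622.
Reduction = 0.06893 − 0.05622 = 0.013.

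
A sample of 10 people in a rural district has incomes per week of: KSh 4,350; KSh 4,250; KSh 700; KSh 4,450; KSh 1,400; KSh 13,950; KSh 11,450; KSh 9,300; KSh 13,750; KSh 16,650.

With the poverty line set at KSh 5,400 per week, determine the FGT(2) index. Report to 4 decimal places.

0.1420

Below z: KSh 700, KSh 1,400, KSh 4,250, KSh 4,350, KSh 4,450 (q = 5 of N = 10).
Normalized shortfalls: (5400−700)/5400 = 0.8704; (5400−1400)/5400 = 0.7407; (5400−4250)/5400 = 0.2130; (5400−4350)/5400 = 0.1944; (5400−4450)/5400 = 0.1759.
Squared: 0.7575; 0.5487; 0.0454; 0.0378; 0.0309.
Sum = 1.420353; P₂ = 1.420353 / 10 = 0.1420.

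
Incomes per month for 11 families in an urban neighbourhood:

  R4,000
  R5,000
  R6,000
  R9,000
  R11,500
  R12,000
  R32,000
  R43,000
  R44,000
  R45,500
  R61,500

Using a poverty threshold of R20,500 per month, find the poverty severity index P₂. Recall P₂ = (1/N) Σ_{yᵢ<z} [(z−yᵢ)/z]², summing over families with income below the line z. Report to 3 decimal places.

0.218

Poor units: R4,000, R5,000, R6,000, R9,000, R11,500, R12,000 (q = 6 of N = 11).
Relative gaps: (20500−4000)/20500 = 0.8049; (20500−5000)/20500 = 0.7561; (20500−6000)/20500 = 0.7073; (20500−9000)/20500 = 0.5610; (20500−11500)/20500 = 0.4390; (20500−12000)/20500 = 0.4146.
Squared: 0.6478; 0.5717; 0.5003; 0.3147; 0.1927; 0.1719.
Sum = 2.399167; P₂ = 2.399167 / 11 = 0.218.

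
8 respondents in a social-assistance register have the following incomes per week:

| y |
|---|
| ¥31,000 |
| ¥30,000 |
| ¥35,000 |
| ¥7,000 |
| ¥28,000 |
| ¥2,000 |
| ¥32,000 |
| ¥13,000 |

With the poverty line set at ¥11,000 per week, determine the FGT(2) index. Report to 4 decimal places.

Below the line: ¥2,000, ¥7,000 (q = 2 of N = 8).
Gap ratios (z−y)/z: (11000−2000)/11000 = 0.8182; (11000−7000)/11000 = 0.3636.
Squared: 0.6694; 0.1322.
Sum = 0.801653; P₂ = 0.801653 / 8 = 0.1002.

0.1002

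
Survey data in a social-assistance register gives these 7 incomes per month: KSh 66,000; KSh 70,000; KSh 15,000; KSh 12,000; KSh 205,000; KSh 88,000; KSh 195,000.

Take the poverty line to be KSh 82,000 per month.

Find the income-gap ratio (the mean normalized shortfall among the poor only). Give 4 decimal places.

0.5030

Below the line: KSh 12,000, KSh 15,000, KSh 66,000, KSh 70,000 (q = 4 of N = 7).
Shortfall ratios (z−y)/z: 0.8537, 0.8171, 0.1951, 0.1463; sum = 2.012195.
I averages over the q = 4 poor units only: 2.012195 / 4 = 0.5030.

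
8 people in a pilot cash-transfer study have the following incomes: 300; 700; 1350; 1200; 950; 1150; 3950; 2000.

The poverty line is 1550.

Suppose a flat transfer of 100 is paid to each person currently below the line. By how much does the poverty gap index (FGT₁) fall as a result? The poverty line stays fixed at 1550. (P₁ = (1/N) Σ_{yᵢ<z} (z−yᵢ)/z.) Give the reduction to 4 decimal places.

0.0484

Before: below the line — 300, 700, 950, 1150, 1200, 1350; poverty gap index (FGT₁) = 0.294355.
After the 100 transfer: below the line — 400, 800, 1050, 1250, 1300, 1450; poverty gap index (FGT₁) = 0.245968.
Reduction = 0.294355 − 0.245968 = 0.0484.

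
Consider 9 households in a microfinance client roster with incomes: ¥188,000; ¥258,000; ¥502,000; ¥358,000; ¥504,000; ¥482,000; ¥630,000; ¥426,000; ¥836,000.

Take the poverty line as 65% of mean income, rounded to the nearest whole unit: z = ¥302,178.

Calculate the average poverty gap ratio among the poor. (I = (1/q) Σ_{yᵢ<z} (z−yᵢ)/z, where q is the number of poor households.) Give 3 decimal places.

Below z: ¥188,000, ¥258,000 (q = 2 of N = 9).
Shortfall ratios (z−y)/z: 0.3779, 0.1462; sum = 0.524049.
I averages over the q = 2 poor units only: 0.524049 / 2 = 0.262.

0.262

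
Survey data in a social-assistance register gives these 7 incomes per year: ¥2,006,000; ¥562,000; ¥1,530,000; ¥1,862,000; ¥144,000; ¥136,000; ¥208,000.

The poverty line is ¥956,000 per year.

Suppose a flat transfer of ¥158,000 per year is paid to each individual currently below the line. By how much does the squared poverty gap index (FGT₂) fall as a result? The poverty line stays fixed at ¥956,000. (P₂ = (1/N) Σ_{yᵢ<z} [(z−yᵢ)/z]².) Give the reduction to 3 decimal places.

0.121

Before: below the line — ¥136,000, ¥144,000, ¥208,000, ¥562,000; squared poverty gap index (FGT₂) = 0.31989.
After the ¥158,000 transfer: below the line — ¥294,000, ¥302,000, ¥366,000, ¥720,000; squared poverty gap index (FGT₂) = 0.19848.
Reduction = 0.31989 − 0.19848 = 0.121.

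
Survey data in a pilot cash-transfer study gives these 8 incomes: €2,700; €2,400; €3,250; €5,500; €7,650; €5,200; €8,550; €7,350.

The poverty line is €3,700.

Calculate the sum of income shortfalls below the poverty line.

€2,750

Below z: €2,400, €2,700, €3,250 (q = 3 of N = 8).
Individual gaps: 3700−2400 = 1300; 3700−2700 = 1000; 3700−3250 = 450.
Aggregate gap = €2,750.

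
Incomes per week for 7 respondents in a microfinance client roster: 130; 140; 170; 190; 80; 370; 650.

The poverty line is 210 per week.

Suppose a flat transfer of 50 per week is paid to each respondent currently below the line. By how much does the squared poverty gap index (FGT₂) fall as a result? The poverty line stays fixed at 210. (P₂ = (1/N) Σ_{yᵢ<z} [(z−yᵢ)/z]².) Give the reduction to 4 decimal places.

Before: below the line — 80, 130, 140, 170, 190; squared poverty gap index (FGT₂) = 0.097830.
After the 50 transfer: below the line — 130, 180, 190; squared poverty gap index (FGT₂) = 0.024943.
Reduction = 0.097830 − 0.024943 = 0.0729.

0.0729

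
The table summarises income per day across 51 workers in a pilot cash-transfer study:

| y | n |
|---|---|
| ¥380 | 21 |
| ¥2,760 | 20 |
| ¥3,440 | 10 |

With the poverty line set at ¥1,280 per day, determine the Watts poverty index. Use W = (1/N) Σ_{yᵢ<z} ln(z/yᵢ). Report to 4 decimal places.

0.5001

Incomes under z: 21×¥380 (q = 21 of N = 51).
Log gaps: ln(1280/380) = 1.2144 (×21).
W = 25.503326 / 51 = 0.5001.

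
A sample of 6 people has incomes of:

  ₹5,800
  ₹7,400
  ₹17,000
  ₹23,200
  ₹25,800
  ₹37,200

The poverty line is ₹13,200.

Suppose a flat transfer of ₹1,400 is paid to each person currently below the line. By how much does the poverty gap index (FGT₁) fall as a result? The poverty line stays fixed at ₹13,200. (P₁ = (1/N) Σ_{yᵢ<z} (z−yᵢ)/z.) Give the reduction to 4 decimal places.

Before: below the line — ₹5,800, ₹7,400; poverty gap index (FGT₁) = 0.166667.
After the ₹1,400 transfer: below the line — ₹7,200, ₹8,800; poverty gap index (FGT₁) = 0.131313.
Reduction = 0.166667 − 0.131313 = 0.0354.

0.0354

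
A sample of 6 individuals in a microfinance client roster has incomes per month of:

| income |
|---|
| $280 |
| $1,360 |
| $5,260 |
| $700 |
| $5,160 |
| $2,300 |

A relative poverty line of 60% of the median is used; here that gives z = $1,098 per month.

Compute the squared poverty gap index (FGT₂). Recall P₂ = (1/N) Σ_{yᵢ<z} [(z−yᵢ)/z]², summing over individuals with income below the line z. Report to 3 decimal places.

Below the line: $280, $700 (q = 2 of N = 6).
Relative gaps: (1098−280)/1098 = 0.7450; (1098−700)/1098 = 0.3625.
Squared: 0.5550; 0.1314.
Sum = 0.686401; P₂ = 0.686401 / 6 = 0.114.

0.114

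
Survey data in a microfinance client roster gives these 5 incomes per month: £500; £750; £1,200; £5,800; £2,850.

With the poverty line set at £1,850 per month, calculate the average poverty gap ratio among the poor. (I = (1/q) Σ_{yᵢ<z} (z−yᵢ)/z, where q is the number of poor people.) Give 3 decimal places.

Below the line: £500, £750, £1,200 (q = 3 of N = 5).
Shortfall ratios (z−y)/z: 0.7297, 0.5946, 0.3514; sum = 1.675676.
I averages over the q = 3 poor units only: 1.675676 / 3 = 0.559.

0.559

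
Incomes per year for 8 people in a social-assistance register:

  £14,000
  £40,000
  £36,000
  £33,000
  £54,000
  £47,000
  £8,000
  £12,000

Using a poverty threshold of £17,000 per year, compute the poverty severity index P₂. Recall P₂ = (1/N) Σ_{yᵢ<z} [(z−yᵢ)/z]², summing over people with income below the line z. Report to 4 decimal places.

Below the line: £8,000, £12,000, £14,000 (q = 3 of N = 8).
Shortfall ratios: (17000−8000)/17000 = 0.5294; (17000−12000)/17000 = 0.2941; (17000−14000)/17000 = 0.1765.
Squared: 0.2803; 0.0865; 0.0311.
Sum = 0.397924; P₂ = 0.397924 / 8 = 0.0497.

0.0497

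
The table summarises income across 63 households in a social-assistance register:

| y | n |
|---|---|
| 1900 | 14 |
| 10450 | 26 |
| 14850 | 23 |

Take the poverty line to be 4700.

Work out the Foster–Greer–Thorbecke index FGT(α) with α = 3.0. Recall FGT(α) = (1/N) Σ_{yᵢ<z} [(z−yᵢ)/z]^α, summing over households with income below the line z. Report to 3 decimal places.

Below z: 14×1900 (q = 14 of N = 63).
Relative gaps: (4700−1900)/4700 = 0.5957 (×14).
Raised to α = 3.0: 0.21144 (×14).
Sum = 2.960115; FGT(3.0) = 2.960115 / 63 = 0.047.

0.047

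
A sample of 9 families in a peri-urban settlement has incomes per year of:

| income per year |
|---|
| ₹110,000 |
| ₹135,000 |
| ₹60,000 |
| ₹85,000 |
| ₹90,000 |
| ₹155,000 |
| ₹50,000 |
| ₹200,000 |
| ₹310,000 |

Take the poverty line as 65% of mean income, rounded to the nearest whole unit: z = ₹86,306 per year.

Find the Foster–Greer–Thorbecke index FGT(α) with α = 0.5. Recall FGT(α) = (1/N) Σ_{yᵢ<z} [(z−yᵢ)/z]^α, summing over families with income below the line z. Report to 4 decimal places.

Poor units: ₹50,000, ₹60,000, ₹85,000 (q = 3 of N = 9).
Relative gaps: (86306−50000)/86306 = 0.4207; (86306−60000)/86306 = 0.3048; (86306−85000)/86306 = 0.0151.
Raised to α = 0.5: 0.64859; 0.55209; 0.12301.
Sum = 1.323687; FGT(0.5) = 1.323687 / 9 = 0.1471.

0.1471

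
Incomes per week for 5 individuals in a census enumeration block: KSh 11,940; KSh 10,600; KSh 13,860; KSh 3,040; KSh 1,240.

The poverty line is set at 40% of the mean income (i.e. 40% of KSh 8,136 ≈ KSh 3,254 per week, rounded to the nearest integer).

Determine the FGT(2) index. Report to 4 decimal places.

0.0775

Incomes under z: KSh 1,240, KSh 3,040 (q = 2 of N = 5).
Shortfall ratios: (3254−1240)/3254 = 0.6189; (3254−3040)/3254 = 0.0658.
Squared: 0.3831; 0.0043.
Sum = 0.387400; P₂ = 0.387400 / 5 = 0.0775.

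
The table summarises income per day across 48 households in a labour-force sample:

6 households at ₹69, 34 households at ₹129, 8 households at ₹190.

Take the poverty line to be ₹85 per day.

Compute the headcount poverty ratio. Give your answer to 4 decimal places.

0.1250

6 of the 48 households have income below ₹85.
H = 6/48 = 0.1250.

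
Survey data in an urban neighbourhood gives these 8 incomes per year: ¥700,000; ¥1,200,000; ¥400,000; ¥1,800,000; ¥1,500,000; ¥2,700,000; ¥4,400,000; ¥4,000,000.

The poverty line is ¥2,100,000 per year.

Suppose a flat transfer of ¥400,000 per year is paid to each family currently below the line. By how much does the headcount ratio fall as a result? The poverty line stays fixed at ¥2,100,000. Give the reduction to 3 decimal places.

Before: below the line — ¥400,000, ¥700,000, ¥1,200,000, ¥1,500,000, ¥1,800,000; headcount ratio = 0.62500.
After the ¥400,000 transfer: below the line — ¥800,000, ¥1,100,000, ¥1,600,000, ¥1,900,000; headcount ratio = 0.50000.
Reduction = 0.62500 − 0.50000 = 0.125.

0.125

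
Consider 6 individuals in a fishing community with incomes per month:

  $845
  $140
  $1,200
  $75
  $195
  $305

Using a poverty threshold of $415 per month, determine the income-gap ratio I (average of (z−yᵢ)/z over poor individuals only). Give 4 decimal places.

Incomes under z: $75, $140, $195, $305 (q = 4 of N = 6).
Relative gaps: 0.8193, 0.6627, 0.5301, 0.2651; sum = 2.277108.
The income-gap ratio divides by q (the poor only): 2.277108 / 4 = 0.5693.

0.5693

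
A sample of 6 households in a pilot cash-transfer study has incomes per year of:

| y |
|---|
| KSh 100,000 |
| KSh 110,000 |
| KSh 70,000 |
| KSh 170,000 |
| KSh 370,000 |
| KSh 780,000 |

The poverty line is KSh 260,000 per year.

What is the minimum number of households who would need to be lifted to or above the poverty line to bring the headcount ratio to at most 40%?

Currently q = 4 of N = 6 are below the line (H = 0.667).
A headcount ratio of at most 40% allows at most ⌊0.40 × 6⌋ = 2 poor households.
So at least 4 − 2 = 2 must be lifted.

2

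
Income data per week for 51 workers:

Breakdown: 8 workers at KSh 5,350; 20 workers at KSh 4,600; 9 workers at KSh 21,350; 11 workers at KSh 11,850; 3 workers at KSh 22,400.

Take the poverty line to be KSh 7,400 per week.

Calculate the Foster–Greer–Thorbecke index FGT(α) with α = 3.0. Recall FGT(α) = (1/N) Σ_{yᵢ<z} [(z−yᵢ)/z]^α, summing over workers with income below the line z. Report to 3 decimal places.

0.025

Below z: 20×KSh 4,600, 8×KSh 5,350 (q = 28 of N = 51).
Relative gaps: (7400−4600)/7400 = 0.3784 (×20); (7400−5350)/7400 = 0.2770 (×8).
Raised to α = 3.0: 0.05417 (×20); 0.02126 (×8).
Sum = 1.253531; FGT(3.0) = 1.253531 / 51 = 0.025.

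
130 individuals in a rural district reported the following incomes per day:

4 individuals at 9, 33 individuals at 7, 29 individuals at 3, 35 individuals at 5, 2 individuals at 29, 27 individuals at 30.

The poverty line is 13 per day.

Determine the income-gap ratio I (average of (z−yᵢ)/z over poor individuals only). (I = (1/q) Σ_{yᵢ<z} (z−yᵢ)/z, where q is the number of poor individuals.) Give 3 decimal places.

Below z: 29×3, 35×5, 33×7, 4×9 (q = 101 of N = 130).
Relative gaps: 0.7692 (×29), 0.6154 (×35), 0.4615 (×33), 0.3077 (×4); sum = 60.307692.
The income-gap ratio divides by q (the poor only): 60.307692 / 101 = 0.597.

0.597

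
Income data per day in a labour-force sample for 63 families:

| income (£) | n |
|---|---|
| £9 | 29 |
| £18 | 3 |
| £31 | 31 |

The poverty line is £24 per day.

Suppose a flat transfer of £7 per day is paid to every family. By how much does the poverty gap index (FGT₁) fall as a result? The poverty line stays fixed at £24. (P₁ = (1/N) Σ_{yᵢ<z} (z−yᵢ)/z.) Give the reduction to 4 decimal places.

0.1462

Before: below the line — 29×£9, 3×£18; poverty gap index (FGT₁) = 0.299603.
After the £7 transfer: below the line — 29×£16; poverty gap index (FGT₁) = 0.153439.
Reduction = 0.299603 − 0.153439 = 0.1462.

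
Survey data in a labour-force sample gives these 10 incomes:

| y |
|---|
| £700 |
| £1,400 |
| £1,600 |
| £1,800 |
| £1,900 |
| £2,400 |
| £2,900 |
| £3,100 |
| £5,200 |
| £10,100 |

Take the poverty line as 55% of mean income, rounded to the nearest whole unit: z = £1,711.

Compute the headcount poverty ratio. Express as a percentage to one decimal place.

3 of the 10 respondents have income below £1,711.
H = 3/10 = 30.0%.

30.0%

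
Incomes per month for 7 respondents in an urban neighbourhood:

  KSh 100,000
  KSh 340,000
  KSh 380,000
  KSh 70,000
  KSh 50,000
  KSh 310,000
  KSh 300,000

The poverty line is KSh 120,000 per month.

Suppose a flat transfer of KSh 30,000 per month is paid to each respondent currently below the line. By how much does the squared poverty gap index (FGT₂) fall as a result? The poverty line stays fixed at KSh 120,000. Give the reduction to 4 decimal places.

Before: below the line — KSh 50,000, KSh 70,000, KSh 100,000; squared poverty gap index (FGT₂) = 0.077381.
After the KSh 30,000 transfer: below the line — KSh 80,000, KSh 100,000; squared poverty gap index (FGT₂) = 0.019841.
Reduction = 0.077381 − 0.019841 = 0.0575.

0.0575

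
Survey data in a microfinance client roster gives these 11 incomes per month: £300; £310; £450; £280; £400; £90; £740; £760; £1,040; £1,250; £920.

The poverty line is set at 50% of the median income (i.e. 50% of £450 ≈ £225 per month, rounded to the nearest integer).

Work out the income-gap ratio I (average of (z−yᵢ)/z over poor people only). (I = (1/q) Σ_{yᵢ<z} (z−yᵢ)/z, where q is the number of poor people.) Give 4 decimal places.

Incomes under z: £90 (q = 1 of N = 11).
Relative gaps: 0.6000; sum = 0.600000.
I averages over the q = 1 poor units only: 0.600000 / 1 = 0.6000.

0.6000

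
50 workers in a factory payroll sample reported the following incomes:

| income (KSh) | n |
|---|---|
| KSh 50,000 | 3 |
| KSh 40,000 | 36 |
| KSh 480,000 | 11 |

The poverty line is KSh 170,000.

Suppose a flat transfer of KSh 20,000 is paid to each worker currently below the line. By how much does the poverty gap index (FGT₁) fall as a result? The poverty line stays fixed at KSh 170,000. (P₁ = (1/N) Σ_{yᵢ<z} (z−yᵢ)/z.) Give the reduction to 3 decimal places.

Before: below the line — 36×KSh 40,000, 3×KSh 50,000; poverty gap index (FGT₁) = 0.59294.
After the KSh 20,000 transfer: below the line — 36×KSh 60,000, 3×KSh 70,000; poverty gap index (FGT₁) = 0.50118.
Reduction = 0.59294 − 0.50118 = 0.092.

0.092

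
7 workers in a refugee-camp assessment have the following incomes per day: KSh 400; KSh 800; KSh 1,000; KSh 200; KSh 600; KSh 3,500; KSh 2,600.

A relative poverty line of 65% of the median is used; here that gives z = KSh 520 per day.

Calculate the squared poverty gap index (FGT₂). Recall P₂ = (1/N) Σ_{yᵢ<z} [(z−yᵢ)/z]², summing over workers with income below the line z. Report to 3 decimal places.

Below the line: KSh 200, KSh 400 (q = 2 of N = 7).
Gap ratios (z−y)/z: (520−200)/520 = 0.6154; (520−400)/520 = 0.2308.
Squared: 0.3787; 0.0533.
Sum = 0.431953; P₂ = 0.431953 / 7 = 0.062.

0.062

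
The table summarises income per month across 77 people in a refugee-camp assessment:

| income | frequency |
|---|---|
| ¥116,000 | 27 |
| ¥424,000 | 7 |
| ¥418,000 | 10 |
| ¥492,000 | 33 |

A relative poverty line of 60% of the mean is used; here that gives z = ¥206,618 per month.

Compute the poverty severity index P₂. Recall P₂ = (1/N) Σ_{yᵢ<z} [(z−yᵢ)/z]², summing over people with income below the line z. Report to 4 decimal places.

0.0674

Incomes under z: 27×¥116,000 (q = 27 of N = 77).
Normalized shortfalls: (206618−116000)/206618 = 0.4386 (×27).
Squared: 0.1924 (×27).
Sum = 5.193455; P₂ = 5.193455 / 77 = 0.0674.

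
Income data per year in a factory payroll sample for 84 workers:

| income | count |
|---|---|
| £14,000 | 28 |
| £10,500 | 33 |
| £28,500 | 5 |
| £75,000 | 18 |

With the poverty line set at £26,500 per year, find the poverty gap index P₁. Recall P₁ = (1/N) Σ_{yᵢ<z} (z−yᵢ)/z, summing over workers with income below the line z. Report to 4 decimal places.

Incomes under z: 33×£10,500, 28×£14,000 (q = 61 of N = 84).
Relative gaps: (26500−10500)/26500 = 0.6038 (×33); (26500−14000)/26500 = 0.4717 (×28).
Sum of shortfalls = 33.132075; P₁ averages over all N: 33.132075 / 84 = 0.3944.

0.3944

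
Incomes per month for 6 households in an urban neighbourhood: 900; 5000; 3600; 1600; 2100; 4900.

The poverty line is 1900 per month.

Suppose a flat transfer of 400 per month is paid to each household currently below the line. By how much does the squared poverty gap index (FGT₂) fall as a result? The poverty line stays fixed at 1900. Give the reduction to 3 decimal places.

Before: below the line — 900, 1600; squared poverty gap index (FGT₂) = 0.05032.
After the 400 transfer: below the line — 1300; squared poverty gap index (FGT₂) = 0.01662.
Reduction = 0.05032 − 0.01662 = 0.034.

0.034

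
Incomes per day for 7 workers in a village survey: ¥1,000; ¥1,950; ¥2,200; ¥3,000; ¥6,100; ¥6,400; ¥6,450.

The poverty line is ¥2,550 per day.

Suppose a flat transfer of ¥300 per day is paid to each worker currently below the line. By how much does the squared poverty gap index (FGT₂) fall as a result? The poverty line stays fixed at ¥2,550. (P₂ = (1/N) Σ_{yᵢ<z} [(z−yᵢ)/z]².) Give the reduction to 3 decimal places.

0.027

Before: below the line — ¥1,000, ¥1,950, ¥2,200; squared poverty gap index (FGT₂) = 0.06338.
After the ¥300 transfer: below the line — ¥1,300, ¥2,250, ¥2,500; squared poverty gap index (FGT₂) = 0.03636.
Reduction = 0.06338 − 0.03636 = 0.027.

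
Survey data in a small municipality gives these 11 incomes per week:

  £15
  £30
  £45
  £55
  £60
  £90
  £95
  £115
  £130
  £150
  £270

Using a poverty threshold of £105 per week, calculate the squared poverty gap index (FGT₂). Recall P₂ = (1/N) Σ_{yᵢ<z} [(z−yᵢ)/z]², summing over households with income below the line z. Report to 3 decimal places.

Below the line: £15, £30, £45, £55, £60, £90, £95 (q = 7 of N = 11).
Gap ratios (z−y)/z: (105−15)/105 = 0.8571; (105−30)/105 = 0.7143; (105−45)/105 = 0.5714; (105−55)/105 = 0.4762; (105−60)/105 = 0.4286; (105−90)/105 = 0.1429; (105−95)/105 = 0.0952.
Squared: 0.7347; 0.5102; 0.3265; 0.2268; 0.1837; 0.0204; 0.0091.
Sum = 2.011338; P₂ = 2.011338 / 11 = 0.183.

0.183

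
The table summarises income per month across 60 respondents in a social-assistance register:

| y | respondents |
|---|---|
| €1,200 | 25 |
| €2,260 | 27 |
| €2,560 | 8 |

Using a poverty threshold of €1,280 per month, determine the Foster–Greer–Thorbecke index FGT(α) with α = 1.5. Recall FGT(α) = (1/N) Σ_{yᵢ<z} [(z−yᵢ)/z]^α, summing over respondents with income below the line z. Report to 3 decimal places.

0.007

Incomes under z: 25×€1,200 (q = 25 of N = 60).
Gap ratios (z−y)/z: (1280−1200)/1280 = 0.0625 (×25).
Raised to α = 1.5: 0.01562 (×25).
Sum = 0.390625; FGT(1.5) = 0.390625 / 60 = 0.007.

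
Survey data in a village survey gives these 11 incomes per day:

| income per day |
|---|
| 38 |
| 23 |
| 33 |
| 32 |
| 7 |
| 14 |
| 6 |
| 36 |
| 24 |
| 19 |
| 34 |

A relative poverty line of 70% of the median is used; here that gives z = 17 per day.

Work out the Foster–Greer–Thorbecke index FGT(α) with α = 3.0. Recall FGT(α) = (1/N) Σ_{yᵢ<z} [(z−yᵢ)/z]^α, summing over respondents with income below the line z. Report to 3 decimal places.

0.044

Below z: 6, 7, 14 (q = 3 of N = 11).
Gap ratios (z−y)/z: (17−6)/17 = 0.6471; (17−7)/17 = 0.5882; (17−14)/17 = 0.1765.
Raised to α = 3.0: 0.27091; 0.20354; 0.00550.
Sum = 0.479951; FGT(3.0) = 0.479951 / 11 = 0.044.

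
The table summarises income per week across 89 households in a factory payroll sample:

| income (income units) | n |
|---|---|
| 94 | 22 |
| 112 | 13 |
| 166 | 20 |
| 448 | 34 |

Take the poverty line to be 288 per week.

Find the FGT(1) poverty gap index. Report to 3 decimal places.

0.351

Poor units: 22×94, 13×112, 20×166 (q = 55 of N = 89).
Gap ratios (z−y)/z: (288−94)/288 = 0.6736 (×22); (288−112)/288 = 0.6111 (×13); (288−166)/288 = 0.4236 (×20).
Σ = 31.236111. Dividing by the full population N = 89 gives P₁ = 0.351.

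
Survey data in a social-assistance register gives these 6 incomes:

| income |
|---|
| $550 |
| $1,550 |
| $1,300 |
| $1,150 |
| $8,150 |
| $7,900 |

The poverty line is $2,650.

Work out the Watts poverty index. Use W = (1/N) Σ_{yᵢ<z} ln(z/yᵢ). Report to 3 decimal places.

Poor units: $550, $1,150, $1,300, $1,550 (q = 4 of N = 6).
Log shortfalls: ln(2650/550) = 1.5724; ln(2650/1150) = 0.8348; ln(2650/1300) = 0.7122; ln(2650/1550) = 0.5363.
W = 3.655694 / 6 = 0.609.

0.609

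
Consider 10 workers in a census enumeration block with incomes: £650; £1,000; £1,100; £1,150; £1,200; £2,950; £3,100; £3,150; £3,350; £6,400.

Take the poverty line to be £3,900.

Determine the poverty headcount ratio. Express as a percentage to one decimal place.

90.0%

9 of the 10 workers have income below £3,900.
H = 9/10 = 90.0%.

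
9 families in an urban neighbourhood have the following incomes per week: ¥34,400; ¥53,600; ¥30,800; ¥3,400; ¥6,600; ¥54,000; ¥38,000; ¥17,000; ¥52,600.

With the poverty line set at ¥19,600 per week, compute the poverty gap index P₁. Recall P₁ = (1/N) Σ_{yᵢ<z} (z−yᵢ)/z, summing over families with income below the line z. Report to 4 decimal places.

0.1803

Below z: ¥3,400, ¥6,600, ¥17,000 (q = 3 of N = 9).
Normalized shortfalls: (19600−3400)/19600 = 0.8265; (19600−6600)/19600 = 0.6633; (19600−17000)/19600 = 0.1327.
Σ = 1.622449. Dividing by the full population N = 9 gives P₁ = 0.1803.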